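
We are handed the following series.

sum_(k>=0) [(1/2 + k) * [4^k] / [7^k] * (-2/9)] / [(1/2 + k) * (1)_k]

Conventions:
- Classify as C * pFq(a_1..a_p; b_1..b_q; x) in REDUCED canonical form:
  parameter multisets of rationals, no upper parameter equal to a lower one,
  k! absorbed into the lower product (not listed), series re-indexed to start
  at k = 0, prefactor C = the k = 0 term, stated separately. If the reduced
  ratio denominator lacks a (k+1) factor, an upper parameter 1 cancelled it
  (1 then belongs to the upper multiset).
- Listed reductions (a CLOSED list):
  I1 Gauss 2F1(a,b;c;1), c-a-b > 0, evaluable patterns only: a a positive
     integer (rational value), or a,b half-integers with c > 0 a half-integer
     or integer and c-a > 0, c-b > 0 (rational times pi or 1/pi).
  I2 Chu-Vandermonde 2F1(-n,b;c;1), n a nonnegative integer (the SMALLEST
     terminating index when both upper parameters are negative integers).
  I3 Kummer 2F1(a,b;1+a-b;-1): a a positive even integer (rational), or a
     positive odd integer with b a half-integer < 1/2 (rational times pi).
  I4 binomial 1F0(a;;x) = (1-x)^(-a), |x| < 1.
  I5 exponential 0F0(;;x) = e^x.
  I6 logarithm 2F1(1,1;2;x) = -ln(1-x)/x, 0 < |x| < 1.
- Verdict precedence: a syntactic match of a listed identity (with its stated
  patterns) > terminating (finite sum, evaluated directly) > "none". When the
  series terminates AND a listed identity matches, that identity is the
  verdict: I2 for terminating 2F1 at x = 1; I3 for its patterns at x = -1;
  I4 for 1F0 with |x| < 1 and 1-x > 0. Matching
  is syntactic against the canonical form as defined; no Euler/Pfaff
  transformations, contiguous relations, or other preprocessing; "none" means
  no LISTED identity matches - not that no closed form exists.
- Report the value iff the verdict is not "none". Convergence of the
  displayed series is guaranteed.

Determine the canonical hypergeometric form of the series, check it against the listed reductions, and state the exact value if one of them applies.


Key observation: t_0 = -2/9 here, and the two geometric factors (prefactor -2/9) combine into one argument.
Ratio: r(k) = (4/7) * 1 / [(k+1)] ; factor over Q: parameters, x = (4/7), and C = -2/9.

At argument 4/7: a 0F0 with upper {-}, lower {-}, scaled by C = -2/9. Verdict at x = 4/7: the I5 exponential reduction matches (the 0F0 exponential series at x = 4/7). Hence: (-2/9) * e^(4/7).


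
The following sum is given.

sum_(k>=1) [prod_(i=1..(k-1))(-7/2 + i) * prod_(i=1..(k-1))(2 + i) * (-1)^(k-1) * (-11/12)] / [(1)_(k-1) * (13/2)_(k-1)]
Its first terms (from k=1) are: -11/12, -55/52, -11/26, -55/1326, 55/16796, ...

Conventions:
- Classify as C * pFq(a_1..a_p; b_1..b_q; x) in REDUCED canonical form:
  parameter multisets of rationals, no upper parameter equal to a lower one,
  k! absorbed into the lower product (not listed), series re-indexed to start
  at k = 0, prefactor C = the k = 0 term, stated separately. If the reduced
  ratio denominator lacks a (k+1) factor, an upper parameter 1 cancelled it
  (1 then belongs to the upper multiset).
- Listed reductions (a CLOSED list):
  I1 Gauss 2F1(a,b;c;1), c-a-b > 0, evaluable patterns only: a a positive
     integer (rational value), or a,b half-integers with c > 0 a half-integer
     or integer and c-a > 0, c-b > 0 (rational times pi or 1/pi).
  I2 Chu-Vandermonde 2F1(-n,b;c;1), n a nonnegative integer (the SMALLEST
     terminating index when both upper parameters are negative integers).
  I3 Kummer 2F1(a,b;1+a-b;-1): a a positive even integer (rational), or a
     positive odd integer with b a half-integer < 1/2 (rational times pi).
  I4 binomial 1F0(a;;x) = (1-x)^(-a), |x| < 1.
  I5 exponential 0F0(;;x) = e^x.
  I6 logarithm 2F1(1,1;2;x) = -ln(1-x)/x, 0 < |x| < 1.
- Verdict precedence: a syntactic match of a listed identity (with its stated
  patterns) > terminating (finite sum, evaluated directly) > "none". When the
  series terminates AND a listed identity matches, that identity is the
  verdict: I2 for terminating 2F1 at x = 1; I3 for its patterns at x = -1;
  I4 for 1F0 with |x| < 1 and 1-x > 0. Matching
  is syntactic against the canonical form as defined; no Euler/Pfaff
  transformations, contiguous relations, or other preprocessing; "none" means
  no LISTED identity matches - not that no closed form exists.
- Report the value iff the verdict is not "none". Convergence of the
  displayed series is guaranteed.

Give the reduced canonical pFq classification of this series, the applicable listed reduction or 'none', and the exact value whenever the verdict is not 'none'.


With C = -11/12: the canonical form is 2F1(-5/2, 3; 13/2; -1). Verdict (x = -1): the Kummer evaluation I3 applies (x = -1; c = 13/2 equals 1+a-b for upper {-5/2, 3}: listed pattern). Sum: (-12705/16384) * pi.

The tell: from the first term -11/12: the running product (C = -11/12) telescopes to a rising factorial.
Ratio: r(k) = (-1) * (k-5/2) (k+3) / [(k+13/2) (k+1)] - rational in k. x = (-1); t_0 = -11/12; negate the roots.


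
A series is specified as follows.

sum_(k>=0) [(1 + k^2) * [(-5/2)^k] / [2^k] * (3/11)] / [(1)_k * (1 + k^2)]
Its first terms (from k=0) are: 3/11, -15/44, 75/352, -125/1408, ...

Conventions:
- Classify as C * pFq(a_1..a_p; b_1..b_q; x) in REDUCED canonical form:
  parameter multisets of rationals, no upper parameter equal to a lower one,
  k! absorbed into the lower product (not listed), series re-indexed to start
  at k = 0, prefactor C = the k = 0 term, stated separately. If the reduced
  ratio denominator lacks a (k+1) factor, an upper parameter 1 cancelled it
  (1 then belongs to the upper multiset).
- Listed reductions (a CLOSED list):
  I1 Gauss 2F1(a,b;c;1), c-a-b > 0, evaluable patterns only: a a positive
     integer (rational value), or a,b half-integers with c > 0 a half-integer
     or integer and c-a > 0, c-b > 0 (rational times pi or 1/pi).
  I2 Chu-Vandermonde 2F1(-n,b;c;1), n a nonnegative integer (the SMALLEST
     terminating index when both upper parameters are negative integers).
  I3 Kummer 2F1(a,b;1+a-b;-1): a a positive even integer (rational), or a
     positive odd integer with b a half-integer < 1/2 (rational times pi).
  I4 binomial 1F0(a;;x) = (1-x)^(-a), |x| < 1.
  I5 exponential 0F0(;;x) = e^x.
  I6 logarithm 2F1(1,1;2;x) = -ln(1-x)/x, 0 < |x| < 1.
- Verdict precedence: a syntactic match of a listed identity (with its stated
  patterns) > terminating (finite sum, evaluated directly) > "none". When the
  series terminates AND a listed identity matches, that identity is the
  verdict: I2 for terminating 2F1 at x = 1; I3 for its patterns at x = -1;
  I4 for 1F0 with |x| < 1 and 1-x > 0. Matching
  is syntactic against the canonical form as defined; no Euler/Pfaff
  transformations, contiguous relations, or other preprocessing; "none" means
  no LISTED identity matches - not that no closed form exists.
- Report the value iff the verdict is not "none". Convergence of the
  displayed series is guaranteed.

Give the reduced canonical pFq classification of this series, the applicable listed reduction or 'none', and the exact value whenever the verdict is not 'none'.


At argument -5/4: a 0F0 with upper {-}, lower {-}, scaled by C = 3/11. Verdict: this is the exponential series (I5) (the 0F0 exponential series at x = -5/4). Sum: (3/11) * e^(-5/4).

Structural cue: t_0 being 3/11, k^2 + 1 divides numerator and denominator alike; C = 3/11, x = -5/4 after cancelling.
Consecutive-term ratio: r(k) = (-5/4) * 1 / [(k+1)] - rational; roots negated = parameters, x = (-5/4), C = 3/11.


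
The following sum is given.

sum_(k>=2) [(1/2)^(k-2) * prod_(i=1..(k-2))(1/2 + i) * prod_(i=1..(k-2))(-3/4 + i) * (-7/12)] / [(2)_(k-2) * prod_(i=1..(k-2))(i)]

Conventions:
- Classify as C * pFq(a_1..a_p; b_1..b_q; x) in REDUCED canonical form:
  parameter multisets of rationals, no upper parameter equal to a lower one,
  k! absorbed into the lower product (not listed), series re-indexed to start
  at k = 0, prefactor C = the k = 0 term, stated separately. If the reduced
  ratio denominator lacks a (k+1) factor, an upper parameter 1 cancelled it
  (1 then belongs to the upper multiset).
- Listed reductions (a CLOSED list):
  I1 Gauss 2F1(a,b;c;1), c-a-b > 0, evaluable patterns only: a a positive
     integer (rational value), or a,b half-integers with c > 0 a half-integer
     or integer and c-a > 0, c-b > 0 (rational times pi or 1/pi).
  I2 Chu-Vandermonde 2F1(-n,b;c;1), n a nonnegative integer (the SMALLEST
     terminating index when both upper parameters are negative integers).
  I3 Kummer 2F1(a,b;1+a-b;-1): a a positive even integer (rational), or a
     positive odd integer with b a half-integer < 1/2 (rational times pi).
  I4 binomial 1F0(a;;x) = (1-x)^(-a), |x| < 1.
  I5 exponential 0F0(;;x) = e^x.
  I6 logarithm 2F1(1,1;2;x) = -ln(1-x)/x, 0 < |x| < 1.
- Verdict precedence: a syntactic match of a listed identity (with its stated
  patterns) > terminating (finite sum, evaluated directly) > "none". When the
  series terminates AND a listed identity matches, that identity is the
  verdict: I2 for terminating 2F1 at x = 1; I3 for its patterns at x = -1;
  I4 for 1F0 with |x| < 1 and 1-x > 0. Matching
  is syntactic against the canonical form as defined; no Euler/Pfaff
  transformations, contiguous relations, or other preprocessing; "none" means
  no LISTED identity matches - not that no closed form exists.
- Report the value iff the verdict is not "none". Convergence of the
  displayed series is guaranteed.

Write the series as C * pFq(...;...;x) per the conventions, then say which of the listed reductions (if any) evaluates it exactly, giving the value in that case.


Structural cue: t_0 being -7/12, the product of the first k integers (prefactor -7/12) is k!.
Consecutive-term ratio: r(k) = (1/2) * (k+1/4) (k+3/2) / [(k+2) (k+1)] - rational in k, leading ratio (1/2); with t_0 = -7/12, classification follows.

Classification (C = -7/12): 2F1 with upper {1/4, 3/2}, lower {2}, argument x = 1/2. Verdict: none - at argument 1/2 the multisets {1/4, 3/2} ; {2} match no listed identity.


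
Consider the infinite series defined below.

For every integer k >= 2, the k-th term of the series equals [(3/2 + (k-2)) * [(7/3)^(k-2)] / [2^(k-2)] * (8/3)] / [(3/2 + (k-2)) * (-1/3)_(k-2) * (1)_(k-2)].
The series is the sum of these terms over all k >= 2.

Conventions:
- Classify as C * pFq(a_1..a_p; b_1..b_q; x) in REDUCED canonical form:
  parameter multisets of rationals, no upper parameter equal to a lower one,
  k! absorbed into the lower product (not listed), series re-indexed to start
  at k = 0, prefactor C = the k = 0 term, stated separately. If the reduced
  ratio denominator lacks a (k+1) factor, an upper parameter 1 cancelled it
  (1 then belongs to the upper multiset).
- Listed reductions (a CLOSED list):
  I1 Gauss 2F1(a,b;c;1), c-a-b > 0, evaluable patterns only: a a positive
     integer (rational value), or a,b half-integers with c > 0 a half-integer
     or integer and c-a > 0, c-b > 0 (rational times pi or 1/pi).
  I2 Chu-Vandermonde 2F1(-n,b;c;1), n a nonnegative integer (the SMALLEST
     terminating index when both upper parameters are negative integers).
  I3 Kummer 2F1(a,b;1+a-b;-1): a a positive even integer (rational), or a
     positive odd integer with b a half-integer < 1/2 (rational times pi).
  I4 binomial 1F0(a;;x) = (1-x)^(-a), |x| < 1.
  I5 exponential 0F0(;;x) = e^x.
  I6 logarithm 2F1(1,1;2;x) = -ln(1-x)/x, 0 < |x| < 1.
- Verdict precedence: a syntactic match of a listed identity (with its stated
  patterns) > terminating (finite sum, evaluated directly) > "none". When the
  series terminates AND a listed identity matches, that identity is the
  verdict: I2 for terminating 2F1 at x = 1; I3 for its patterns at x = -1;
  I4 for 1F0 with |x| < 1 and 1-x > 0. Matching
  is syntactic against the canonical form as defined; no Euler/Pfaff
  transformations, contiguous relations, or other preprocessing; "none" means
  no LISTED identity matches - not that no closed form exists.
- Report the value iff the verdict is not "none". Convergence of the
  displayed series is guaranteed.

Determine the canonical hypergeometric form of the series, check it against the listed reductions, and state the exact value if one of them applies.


Classification (C = 8/3): 0F1 with upper {-}, lower {-1/3}, argument x = 7/6. Verdict: none. A 0F1 with upper {-} fits none of I1-I6 at x = 7/6; the sum runs forever.

Structural cue: t_0 being 8/3, (1)_k (prefactor 8/3) is k! itself.
Ratio: r(k) = (7/6) * 1 / [(k-1/3) (k+1)] - rational in k, leading ratio (7/6); with t_0 = 8/3, classification follows.


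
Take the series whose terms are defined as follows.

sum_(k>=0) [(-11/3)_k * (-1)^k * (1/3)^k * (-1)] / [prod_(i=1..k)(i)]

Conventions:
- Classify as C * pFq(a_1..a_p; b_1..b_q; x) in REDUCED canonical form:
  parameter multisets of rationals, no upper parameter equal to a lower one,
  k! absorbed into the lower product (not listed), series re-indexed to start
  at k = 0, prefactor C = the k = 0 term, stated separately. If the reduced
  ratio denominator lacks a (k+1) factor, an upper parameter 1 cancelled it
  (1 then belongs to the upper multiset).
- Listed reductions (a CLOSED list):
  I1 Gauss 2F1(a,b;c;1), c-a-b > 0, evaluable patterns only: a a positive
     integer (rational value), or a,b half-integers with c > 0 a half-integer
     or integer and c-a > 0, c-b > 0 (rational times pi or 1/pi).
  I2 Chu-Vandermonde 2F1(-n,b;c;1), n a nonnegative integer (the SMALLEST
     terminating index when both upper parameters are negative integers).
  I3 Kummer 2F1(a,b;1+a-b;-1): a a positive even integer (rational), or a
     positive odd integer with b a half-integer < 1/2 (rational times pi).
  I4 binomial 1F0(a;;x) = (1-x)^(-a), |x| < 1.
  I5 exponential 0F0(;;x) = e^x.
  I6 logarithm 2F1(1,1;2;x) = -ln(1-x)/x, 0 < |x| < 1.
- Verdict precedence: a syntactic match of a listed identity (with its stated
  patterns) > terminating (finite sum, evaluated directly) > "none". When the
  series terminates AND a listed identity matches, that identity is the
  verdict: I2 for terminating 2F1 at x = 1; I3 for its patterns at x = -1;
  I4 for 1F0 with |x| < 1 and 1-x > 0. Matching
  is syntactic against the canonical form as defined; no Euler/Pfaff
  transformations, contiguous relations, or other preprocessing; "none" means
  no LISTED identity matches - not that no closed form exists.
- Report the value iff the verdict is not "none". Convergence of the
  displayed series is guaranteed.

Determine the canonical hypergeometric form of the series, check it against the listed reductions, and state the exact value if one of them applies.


At argument -1/3: a 1F0 with upper {-11/3}, lower {-}, scaled by C = -1. Verdict at x = -1/3: the I4 binomial reduction matches (the 1F0 binomial series: exponent 11/3, x = -1/3). Exact value: (-1) * (4/3)^(11/3).

First insight: with t_0 = -1, the (-1)^k factor (C = -1) folds into the argument's sign.
Adjacent-term ratio: r(k) = (-1/3) * (k-11/3) / [(k+1)] - rational in k. x = (-1/3); t_0 = -1; negate the roots.


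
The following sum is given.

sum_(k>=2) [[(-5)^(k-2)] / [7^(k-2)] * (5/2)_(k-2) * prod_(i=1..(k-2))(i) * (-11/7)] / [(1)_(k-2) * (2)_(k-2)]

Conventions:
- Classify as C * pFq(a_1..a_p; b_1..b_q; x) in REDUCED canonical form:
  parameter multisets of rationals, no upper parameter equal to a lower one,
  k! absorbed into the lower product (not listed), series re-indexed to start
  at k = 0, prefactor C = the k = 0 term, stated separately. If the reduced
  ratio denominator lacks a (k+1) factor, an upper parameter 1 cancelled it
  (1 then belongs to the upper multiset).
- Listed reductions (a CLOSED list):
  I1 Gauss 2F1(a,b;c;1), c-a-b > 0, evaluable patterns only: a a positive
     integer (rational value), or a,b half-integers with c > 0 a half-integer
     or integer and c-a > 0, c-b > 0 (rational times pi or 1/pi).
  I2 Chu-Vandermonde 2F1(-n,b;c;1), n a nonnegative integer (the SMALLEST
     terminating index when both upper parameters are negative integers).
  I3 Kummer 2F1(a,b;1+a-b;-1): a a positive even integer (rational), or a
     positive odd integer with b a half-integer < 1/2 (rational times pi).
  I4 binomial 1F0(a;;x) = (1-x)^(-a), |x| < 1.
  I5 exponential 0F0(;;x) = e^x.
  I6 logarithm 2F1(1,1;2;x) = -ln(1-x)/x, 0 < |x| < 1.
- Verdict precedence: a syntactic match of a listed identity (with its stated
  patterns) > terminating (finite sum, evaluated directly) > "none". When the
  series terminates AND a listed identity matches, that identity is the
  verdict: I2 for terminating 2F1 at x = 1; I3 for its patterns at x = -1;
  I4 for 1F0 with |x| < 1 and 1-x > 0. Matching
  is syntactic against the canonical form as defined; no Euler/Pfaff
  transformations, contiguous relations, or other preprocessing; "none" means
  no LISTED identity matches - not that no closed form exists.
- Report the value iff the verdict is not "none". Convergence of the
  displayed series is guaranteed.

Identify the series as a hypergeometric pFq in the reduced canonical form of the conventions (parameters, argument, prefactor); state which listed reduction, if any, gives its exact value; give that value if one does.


Prefactor -11/7, argument -5/7: 2F1 with upper {1, 5/2} over lower {2}. Verdict: no listed reduction: x = -5/7 and upper {1, 5/2} fail every I1-I6 pattern.

Key observation: x = (-5/7) and the running product (prefactor -11/7) telescopes to a rising factorial.
Term ratio: r(k) = (-5/7) * (k+1) (k+5/2) / [(k+2) (k+1)] - rational; roots negated = parameters, x = (-5/7), C = -11/7.


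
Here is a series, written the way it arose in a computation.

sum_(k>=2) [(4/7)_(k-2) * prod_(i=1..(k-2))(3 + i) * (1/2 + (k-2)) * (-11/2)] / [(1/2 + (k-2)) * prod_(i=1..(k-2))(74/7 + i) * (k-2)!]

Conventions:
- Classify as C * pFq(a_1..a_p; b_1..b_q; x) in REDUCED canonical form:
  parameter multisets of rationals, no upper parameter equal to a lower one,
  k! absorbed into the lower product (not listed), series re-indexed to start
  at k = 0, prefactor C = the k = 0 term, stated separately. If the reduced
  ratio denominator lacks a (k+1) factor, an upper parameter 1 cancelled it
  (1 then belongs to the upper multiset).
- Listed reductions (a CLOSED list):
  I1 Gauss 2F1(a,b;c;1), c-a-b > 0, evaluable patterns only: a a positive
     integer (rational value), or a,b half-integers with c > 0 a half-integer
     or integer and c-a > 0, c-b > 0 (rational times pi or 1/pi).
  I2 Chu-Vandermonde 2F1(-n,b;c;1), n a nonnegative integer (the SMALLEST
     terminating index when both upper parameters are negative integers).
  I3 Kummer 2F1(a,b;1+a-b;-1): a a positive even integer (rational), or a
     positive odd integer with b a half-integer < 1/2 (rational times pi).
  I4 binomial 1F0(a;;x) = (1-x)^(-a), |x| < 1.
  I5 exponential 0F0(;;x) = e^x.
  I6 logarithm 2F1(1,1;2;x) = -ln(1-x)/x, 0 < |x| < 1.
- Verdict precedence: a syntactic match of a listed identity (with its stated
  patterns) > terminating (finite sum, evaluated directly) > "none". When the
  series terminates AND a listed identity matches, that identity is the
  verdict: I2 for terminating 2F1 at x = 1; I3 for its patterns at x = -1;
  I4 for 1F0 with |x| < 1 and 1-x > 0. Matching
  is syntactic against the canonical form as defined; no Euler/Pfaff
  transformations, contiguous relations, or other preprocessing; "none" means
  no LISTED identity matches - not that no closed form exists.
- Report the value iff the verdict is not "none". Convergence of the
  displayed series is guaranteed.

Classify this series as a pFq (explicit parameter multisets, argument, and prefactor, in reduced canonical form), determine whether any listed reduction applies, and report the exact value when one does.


The series (x = 1) is 2F1: upper {4/7, 4}, lower {81/7}, prefactor -11/2. Verdict: Gauss's theorem (I1) fires (x = 1: the Gamma ratio telescopes since c-a-b = 7 > 0 and a = 4 in Z>0). Hence: -1445257/201684.

Structural cue: x = 1 and the lower running product (prefactor -11/2) is a rising factorial.
Ratio: r(k) = 1 * (k+4/7) (k+4) / [(k+81/7) (k+1)] - poly over poly, x = 1 from leading terms; C = -11/2 at k = 0.


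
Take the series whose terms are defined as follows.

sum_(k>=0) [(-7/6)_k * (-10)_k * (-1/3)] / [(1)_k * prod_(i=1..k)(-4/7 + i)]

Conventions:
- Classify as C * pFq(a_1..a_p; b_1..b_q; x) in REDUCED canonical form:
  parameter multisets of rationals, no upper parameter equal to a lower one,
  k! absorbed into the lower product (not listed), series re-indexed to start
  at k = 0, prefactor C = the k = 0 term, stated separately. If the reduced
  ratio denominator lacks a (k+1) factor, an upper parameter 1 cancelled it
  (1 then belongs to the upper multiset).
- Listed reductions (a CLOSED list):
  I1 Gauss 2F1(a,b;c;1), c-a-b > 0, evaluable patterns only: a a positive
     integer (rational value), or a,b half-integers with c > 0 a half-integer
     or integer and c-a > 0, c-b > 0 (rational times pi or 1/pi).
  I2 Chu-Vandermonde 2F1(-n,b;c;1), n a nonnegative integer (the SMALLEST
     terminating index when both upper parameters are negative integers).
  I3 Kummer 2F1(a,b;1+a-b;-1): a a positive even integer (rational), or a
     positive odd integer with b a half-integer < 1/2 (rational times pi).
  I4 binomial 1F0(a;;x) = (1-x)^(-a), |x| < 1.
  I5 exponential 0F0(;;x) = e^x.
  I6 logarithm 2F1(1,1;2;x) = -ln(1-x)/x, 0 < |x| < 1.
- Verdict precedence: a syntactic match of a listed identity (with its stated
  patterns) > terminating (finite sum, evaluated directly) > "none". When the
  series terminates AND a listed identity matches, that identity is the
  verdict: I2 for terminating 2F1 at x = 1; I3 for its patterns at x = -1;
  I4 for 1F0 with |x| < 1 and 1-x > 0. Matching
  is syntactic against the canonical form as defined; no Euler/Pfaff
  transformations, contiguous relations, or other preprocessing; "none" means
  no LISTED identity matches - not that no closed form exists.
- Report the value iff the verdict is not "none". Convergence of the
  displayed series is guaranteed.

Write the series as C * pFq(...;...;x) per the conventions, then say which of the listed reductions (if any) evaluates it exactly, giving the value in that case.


Prefactor -1/3, argument 1: 2F1 with upper {-10, -7/6} over lower {3/7}. Verdict: the Chu-Vandermonde identity I2 applies (terminating 2F1 at x = 1 with n = 10, b = -7/6, c = 3/7). Value: -135879765732116789/11318292948713472.

Key observation: with t_0 = -1/3, the lower running product (prefactor -1/3) is a rising factorial.
Consecutive-term ratio: r(k) = 1 * (k-10) (k-7/6) / [(k+3/7) (k+1)] - rational in k. x = 1; t_0 = -1/3; negate the roots.


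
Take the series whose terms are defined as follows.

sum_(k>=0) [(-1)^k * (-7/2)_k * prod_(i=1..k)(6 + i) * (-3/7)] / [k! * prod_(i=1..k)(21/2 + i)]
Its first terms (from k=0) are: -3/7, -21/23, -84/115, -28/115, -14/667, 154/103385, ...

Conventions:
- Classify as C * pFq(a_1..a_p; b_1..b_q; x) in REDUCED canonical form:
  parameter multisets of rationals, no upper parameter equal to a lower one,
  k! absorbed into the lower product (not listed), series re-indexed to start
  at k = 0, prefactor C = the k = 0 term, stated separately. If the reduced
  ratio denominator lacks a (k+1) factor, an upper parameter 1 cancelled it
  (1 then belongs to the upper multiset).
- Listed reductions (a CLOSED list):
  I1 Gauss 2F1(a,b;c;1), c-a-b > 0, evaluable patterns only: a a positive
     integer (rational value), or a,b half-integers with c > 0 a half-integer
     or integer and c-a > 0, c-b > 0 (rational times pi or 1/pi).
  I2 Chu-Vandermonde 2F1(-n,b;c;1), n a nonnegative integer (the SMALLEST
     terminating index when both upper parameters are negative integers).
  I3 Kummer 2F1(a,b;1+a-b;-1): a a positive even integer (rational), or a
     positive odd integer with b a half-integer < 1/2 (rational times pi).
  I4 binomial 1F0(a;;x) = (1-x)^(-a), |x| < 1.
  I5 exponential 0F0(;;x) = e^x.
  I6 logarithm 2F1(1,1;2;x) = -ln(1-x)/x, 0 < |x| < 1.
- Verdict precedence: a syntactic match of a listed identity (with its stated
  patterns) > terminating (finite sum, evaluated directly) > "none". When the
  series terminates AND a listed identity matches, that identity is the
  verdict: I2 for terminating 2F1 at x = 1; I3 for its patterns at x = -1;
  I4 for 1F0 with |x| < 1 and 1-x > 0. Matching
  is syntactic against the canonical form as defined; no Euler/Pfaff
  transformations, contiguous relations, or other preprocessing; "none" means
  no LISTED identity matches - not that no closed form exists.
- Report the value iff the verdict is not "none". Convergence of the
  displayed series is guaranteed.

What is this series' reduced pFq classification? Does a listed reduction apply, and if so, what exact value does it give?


With C = -3/7: the canonical form is 2F1(-7/2, 7; 23/2; -1). Verdict: this is the Kummer evaluation I3 (x = -1; c = 23/2 equals 1+a-b for upper {-7/2, 7}: listed pattern). Value: (-6235515/8388608) * pi.

First insight: from the first term -3/7: the running product (C = -3/7, x = -1) telescopes to a rising factorial.
Ratio: r(k) = (-1) * (k-7/2) (k+7) / [(k+23/2) (k+1)] - poly over poly, x = (-1) from leading terms; C = -3/7 at k = 0.


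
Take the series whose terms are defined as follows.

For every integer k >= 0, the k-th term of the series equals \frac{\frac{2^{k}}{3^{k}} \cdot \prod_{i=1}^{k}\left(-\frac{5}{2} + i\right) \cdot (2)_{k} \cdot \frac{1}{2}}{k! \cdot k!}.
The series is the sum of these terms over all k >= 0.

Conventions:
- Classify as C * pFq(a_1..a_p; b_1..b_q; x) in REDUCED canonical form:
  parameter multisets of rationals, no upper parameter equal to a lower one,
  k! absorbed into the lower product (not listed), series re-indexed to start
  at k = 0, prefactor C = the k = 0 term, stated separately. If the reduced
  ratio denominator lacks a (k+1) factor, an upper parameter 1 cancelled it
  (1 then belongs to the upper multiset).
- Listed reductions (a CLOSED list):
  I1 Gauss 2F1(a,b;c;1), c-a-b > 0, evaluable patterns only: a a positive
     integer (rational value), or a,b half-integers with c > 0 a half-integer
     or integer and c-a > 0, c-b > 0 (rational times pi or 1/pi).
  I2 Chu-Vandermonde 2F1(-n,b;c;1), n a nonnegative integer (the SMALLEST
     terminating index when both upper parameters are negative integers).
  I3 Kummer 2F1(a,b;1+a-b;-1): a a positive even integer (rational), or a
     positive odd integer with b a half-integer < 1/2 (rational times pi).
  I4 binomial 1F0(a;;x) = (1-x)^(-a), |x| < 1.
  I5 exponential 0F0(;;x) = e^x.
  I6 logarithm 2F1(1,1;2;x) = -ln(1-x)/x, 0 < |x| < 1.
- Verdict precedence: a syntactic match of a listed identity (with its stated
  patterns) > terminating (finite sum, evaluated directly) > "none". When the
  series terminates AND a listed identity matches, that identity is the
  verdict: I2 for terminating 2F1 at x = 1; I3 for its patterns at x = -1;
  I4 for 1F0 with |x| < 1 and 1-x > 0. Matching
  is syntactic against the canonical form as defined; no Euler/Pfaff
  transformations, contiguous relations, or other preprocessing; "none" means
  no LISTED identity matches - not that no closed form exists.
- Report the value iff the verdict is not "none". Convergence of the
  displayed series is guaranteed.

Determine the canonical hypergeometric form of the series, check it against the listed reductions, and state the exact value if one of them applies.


At argument \frac{2}{3}: a 2F1 with upper {-\frac{3}{2}, 2}, lower {1}, scaled by C = \frac{1}{2}. Verdict: no listed reduction: x = \frac{2}{3} and upper {-\frac{3}{2}, 2} fail every I1-I6 pattern.

Key step: x = \frac{2}{3} and the two geometric factors (C = 1/2, x = 2/3) combine into one argument.
Consecutive-term ratio: r(k) = \frac{2}{3} * (k-\frac{3}{2}) (k+2) / [(k+1) (k+1)] - rational in k. x = \frac{2}{3}; t_0 = \frac{1}{2}; negate the roots.


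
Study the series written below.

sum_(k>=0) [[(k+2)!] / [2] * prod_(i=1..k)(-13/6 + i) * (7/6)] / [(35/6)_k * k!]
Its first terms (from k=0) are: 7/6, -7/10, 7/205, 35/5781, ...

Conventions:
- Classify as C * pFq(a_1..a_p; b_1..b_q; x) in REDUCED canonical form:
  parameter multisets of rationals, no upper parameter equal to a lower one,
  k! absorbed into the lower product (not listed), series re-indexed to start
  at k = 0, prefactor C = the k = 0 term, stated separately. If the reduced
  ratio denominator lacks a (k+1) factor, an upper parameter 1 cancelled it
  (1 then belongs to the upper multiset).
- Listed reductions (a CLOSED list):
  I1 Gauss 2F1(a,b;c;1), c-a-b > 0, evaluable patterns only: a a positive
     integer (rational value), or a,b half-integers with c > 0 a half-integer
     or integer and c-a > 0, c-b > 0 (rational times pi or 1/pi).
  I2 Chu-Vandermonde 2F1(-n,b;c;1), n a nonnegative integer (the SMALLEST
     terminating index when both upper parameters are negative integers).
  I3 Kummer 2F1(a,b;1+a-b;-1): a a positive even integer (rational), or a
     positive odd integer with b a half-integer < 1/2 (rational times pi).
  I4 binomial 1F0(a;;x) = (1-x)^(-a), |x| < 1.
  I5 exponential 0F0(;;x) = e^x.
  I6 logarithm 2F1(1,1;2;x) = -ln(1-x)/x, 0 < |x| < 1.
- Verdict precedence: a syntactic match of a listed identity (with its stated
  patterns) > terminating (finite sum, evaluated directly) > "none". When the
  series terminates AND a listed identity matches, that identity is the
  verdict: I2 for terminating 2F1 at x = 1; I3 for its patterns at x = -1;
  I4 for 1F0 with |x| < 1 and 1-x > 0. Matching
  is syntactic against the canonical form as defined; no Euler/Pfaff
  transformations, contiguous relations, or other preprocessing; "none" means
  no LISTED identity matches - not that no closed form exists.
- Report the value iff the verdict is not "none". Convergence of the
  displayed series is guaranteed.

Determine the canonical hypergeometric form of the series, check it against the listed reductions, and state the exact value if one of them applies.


Classification (C = 7/6): 2F1 with upper {-7/6, 3}, lower {35/6}, argument x = 1. Verdict (x = 1): Gauss's theorem (I1) applies (x = 1: the Gamma ratio telescopes since c-a-b = 4 > 0 and a = 3 in Z>0). Its exact value is 79373/155520.

The tell: from the first term 7/6: the factorial ratio (C = 7/6, x = 1) (k+a-1)!/(a-1)! is a rising factorial (a)_k.
Ratio: r(k) = 1 * (k-7/6) (k+3) / [(k+35/6) (k+1)] - rational in k. x = 1; t_0 = 7/6; negate the roots.


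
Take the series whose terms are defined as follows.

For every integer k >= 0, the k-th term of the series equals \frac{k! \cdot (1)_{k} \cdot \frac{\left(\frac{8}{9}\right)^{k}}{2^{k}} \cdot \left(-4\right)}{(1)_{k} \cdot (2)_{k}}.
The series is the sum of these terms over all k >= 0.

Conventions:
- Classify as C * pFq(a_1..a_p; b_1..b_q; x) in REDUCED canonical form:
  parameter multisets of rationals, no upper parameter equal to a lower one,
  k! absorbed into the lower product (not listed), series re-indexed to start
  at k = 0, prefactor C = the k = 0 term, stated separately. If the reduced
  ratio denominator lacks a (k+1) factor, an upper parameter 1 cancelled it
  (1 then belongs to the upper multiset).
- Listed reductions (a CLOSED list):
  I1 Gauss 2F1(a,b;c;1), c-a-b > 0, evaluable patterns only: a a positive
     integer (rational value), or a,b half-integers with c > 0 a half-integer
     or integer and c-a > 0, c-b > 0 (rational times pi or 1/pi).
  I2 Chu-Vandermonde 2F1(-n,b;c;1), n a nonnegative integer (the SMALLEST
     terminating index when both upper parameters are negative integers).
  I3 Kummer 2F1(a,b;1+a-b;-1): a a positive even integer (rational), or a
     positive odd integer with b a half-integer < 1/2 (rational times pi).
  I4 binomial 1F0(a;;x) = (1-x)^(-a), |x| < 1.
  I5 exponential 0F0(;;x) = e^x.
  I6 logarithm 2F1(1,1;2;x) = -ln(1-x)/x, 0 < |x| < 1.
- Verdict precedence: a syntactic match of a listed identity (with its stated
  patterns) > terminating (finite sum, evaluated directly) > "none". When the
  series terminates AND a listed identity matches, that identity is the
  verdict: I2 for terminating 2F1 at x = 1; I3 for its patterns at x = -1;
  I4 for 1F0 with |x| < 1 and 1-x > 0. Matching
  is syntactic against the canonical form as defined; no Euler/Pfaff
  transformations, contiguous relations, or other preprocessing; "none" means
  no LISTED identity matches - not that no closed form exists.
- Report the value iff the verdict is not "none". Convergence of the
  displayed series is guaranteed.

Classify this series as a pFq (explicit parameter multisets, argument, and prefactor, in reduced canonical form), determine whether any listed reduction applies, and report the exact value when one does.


Canonical form: C = -4 times 2F1 with upper {1, 1}, lower {2}, x = \frac{4}{9}. Verdict: this is the logarithmic series (I6) (the logarithm: parameters (1,1;2), x = \frac{4}{9}). Its exact value is 9 \cdot \ln\left(\frac{5}{9}\right).

Key step: from the first term -4: the factorial ratio (prefactor -4) (k+a-1)!/(a-1)! is a rising factorial (a)_k.
Step ratio: r(k) = \frac{4}{9} * (k+1) (k+1) / [(k+2) (k+1)] - rational in k. x = \frac{4}{9}; t_0 = -4; negate the roots.


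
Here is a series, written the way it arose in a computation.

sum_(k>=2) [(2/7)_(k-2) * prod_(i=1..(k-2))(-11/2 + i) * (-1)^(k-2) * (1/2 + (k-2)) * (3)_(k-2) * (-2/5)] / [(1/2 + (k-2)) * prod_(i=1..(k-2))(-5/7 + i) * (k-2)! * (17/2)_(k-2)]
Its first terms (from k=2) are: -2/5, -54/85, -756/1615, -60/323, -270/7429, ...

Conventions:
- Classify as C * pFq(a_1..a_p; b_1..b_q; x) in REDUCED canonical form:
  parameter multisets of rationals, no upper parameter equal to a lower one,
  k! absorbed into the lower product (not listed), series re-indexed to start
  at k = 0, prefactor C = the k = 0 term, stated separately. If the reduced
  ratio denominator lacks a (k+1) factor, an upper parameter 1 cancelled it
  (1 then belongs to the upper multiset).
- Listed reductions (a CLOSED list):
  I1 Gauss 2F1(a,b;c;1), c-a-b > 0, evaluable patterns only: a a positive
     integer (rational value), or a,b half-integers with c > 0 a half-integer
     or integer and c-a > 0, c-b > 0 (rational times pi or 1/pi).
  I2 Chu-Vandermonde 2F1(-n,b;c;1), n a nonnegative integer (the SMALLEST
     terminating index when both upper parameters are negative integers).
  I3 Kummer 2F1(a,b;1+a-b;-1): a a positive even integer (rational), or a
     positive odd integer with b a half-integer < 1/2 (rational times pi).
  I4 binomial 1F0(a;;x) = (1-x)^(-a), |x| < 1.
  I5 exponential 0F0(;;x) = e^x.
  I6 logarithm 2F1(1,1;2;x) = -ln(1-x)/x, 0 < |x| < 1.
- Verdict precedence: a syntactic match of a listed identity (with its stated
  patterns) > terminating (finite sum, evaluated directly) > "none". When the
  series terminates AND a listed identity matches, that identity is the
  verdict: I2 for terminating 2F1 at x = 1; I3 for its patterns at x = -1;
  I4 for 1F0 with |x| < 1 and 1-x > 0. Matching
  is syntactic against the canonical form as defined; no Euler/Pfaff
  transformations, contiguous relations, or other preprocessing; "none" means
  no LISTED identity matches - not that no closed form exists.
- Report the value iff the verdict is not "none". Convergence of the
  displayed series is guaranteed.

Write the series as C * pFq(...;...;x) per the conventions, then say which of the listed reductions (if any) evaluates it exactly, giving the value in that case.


With C = -2/5: the canonical form is 2F1(-9/2, 3; 17/2; -1). Verdict (x = -1): Kummer's theorem (I3) applies (x = -1; c = 17/2 equals 1+a-b for upper {-9/2, 3}: listed pattern). Its exact value is (-9009/16384) * pi.

Key observation: t_0 = -2/5 here, and the parameter 2/7 appears in both the upper and lower lists and cancels (alongside the other common factor).
Step ratio: r(k) = (-1) * (k-9/2) (k+3) / [(k+17/2) (k+1)] - poly over poly, x = (-1) from leading terms; C = -2/5 at k = 0.


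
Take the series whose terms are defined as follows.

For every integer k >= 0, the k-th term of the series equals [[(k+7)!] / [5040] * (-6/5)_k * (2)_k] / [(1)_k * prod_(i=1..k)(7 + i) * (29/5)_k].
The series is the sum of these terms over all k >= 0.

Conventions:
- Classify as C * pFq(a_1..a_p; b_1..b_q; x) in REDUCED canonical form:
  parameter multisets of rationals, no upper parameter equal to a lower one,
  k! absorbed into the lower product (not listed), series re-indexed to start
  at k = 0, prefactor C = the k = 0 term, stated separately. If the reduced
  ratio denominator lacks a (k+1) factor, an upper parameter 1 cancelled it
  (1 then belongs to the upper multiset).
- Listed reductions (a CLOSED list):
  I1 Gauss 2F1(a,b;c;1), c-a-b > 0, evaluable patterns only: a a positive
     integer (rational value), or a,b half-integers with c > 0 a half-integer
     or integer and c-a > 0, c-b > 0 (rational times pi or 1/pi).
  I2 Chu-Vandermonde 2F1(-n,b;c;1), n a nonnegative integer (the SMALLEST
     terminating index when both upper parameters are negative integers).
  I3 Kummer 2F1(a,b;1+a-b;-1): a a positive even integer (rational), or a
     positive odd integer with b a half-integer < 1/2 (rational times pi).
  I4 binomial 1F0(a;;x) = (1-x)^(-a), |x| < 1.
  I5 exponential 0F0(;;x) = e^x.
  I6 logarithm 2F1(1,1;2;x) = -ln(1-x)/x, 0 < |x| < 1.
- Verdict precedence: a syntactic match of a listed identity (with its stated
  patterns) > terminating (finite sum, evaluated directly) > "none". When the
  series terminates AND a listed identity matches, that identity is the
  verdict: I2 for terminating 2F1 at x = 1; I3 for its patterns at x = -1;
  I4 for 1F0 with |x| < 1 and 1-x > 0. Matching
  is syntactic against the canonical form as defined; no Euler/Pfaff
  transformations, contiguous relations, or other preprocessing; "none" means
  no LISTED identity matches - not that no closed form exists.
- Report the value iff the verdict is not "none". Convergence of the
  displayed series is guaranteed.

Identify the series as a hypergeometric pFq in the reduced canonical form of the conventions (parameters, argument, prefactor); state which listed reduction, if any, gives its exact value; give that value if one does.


Classification (C = 1): 2F1 with upper {-6/5, 2}, lower {29/5}, argument x = 1. Verdict: Gauss (I1, integer-parameter pattern) matches (x = 1: the Gamma ratio telescopes since c-a-b = 5 > 0 and a = 2 in Z>0). Sum: 76/125.

Structural cue: t_0 being 1, the parameter 8 appears in both the upper and lower lists and cancels.
Term ratio: r(k) = 1 * (k-6/5) (k+2) / [(k+29/5) (k+1)] - rational; roots negated = parameters, x = 1, C = 1.


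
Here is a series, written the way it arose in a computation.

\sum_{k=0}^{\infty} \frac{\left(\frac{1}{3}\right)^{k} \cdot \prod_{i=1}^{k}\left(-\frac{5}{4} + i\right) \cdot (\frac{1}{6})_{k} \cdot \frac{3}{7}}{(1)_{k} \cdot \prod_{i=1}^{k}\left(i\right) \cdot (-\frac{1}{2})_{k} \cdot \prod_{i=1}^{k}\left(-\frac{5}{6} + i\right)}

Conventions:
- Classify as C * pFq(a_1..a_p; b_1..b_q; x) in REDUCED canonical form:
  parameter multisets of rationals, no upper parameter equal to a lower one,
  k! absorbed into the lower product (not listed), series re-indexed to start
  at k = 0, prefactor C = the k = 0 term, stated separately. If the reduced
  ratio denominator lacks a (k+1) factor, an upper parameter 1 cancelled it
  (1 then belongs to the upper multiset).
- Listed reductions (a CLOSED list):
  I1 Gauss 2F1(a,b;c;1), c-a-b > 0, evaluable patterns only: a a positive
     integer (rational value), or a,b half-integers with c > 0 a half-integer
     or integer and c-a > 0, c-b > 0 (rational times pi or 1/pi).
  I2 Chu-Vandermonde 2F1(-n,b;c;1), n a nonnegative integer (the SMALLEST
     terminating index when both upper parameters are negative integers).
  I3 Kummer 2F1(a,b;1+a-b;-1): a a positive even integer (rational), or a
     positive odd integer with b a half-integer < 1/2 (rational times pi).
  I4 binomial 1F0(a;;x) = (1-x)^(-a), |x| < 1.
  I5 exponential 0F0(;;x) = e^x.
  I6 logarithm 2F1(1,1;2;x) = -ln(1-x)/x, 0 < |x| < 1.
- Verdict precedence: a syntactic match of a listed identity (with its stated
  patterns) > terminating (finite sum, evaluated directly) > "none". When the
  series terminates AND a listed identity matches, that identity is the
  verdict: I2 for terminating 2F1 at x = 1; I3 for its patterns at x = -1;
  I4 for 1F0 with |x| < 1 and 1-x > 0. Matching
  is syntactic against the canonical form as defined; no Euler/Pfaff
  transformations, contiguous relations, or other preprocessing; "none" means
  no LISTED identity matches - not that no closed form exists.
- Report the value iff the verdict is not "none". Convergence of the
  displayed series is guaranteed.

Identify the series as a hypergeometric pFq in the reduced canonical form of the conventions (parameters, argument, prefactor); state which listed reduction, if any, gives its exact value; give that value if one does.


The series (x = \frac{1}{3}) is 1F2: upper {-\frac{1}{4}}, lower {-\frac{1}{2}, 1}, prefactor \frac{3}{7}. Verdict: none. Every listed pattern misses the 1F2 form at \frac{1}{3}, upper {-\frac{1}{4}}.

Key observation: t_0 being \frac{3}{7}, the running product (C = 3/7) telescopes to a rising factorial.
Consecutive-term ratio: r(k) = \frac{1}{3} * (k-\frac{1}{4}) / [(k-\frac{1}{2}) (k+1) (k+1)] ; factor over Q: parameters, x = \frac{1}{3}, and C = \frac{3}{7}.
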